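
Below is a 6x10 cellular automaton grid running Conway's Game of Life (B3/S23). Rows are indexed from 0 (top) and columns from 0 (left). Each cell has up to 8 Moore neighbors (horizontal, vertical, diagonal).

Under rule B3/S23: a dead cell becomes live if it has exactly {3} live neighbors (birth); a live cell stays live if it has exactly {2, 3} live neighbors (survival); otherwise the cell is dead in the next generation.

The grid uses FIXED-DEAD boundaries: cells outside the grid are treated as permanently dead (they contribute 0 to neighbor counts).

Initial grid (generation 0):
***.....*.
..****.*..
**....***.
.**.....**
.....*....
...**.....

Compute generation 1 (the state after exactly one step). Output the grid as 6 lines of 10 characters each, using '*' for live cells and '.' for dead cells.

Answer: .**.*.....
...***....
*...***..*
***...*.**
..***.....
....*.....

Derivation:
Simulating step by step:
Generation 0 (given above): 21 live cells
Generation 1: 21 live cells
(generation 1 grid is the final answer)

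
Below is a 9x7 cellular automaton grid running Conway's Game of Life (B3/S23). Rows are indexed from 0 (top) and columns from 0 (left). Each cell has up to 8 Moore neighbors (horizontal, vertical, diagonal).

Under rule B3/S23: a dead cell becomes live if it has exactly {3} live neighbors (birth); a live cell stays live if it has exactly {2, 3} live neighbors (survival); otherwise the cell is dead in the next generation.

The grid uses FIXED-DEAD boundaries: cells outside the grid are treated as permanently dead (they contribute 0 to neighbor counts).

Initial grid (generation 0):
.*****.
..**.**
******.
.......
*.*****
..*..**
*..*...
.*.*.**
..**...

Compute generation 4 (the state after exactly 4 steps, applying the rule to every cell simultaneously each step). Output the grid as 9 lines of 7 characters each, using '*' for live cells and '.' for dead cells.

Answer: .......
.*...*.
*.*.*.*
....*.*
***...*
.*..**.
.**.*..
.*..*..
..**...

Derivation:
Simulating step by step:
Generation 0 (given above): 32 live cells
Generation 1: 24 live cells
.*...**
*.....*
.*...**
*.....*
.****.*
..*...*
.*.*...
.*.*...
..***..
Generation 2: 24 live cells
.....**
**.....
**...**
*..**.*
.***..*
....**.
.*.*...
.*.....
..***..
Generation 3: 22 live cells
.......
**.....
..*.***
*..**.*
.**...*
.*..**.
..*.*..
.*..*..
..**...
Generation 4: 22 live cells
(generation 4 grid is the final answer)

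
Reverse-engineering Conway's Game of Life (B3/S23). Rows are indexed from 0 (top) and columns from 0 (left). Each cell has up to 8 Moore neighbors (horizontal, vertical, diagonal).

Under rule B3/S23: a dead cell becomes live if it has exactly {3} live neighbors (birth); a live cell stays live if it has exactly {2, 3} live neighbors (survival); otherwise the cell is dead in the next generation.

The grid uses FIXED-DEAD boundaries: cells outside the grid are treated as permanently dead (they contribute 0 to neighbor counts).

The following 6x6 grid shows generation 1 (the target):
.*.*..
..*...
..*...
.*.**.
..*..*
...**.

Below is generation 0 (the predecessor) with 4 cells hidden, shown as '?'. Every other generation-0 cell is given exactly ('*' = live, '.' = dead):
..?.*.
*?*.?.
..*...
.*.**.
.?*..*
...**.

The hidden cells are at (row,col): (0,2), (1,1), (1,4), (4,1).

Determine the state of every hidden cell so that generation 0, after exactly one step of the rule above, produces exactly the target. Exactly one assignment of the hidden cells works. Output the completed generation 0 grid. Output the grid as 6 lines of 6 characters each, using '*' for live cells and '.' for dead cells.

Hidden generation-0 cells (in order): (0,2), (1,1), (1,4), (4,1).
A hidden cell only influences target cells in its own 3x3 neighborhood. Try each of the 2^4 = 16 assignments, step the completed generation 0 forward once under B3/S23, and compare with the target:
  (0,2)=. (1,1)=. (1,4)=. (4,1)=. -> step gives (0,1)='.' but target has '*' -> reject
  (0,2)=. (1,1)=. (1,4)=. (4,1)=* -> step gives (0,1)='.' but target has '*' -> reject
  (0,2)=. (1,1)=. (1,4)=* (4,1)=. -> step gives (0,1)='.' but target has '*' -> reject
  (0,2)=. (1,1)=. (1,4)=* (4,1)=* -> step gives (0,1)='.' but target has '*' -> reject
  (0,2)=. (1,1)=* (1,4)=. (4,1)=. -> step gives (0,3)='.' but target has '*' -> reject
  (0,2)=. (1,1)=* (1,4)=. (4,1)=* -> step gives (0,3)='.' but target has '*' -> reject
  (0,2)=. (1,1)=* (1,4)=* (4,1)=. -> step gives (1,1)='*' but target has '.' -> reject
  (0,2)=. (1,1)=* (1,4)=* (4,1)=* -> step gives (1,1)='*' but target has '.' -> reject
  (0,2)=* (1,1)=. (1,4)=. (4,1)=. -> step reproduces the target at every cell -> ACCEPT
  (0,2)=* (1,1)=. (1,4)=. (4,1)=* -> step gives (4,1)='*' but target has '.' -> reject
  (0,2)=* (1,1)=. (1,4)=* (4,1)=. -> step gives (0,3)='.' but target has '*' -> reject
  (0,2)=* (1,1)=. (1,4)=* (4,1)=* -> step gives (0,3)='.' but target has '*' -> reject
  (0,2)=* (1,1)=* (1,4)=. (4,1)=. -> step gives (0,1)='.' but target has '*' -> reject
  (0,2)=* (1,1)=* (1,4)=. (4,1)=* -> step gives (0,1)='.' but target has '*' -> reject
  (0,2)=* (1,1)=* (1,4)=* (4,1)=. -> step gives (0,1)='.' but target has '*' -> reject
  (0,2)=* (1,1)=* (1,4)=* (4,1)=* -> step gives (0,1)='.' but target has '*' -> reject
Unique solution: (0,2)=live, (1,1)=dead, (1,4)=dead, (4,1)=dead.
Check: live-neighbor counts of every cell in the completed generation 0:
131301
042411
243421
124322
123552
012222
Applying B3/S23 to generation 0 with these counts gives:
.*.*..
..*...
..*...
.*.**.
..*..*
...**.
which matches the target exactly.

Answer: ..*.*.
*.*...
..*...
.*.**.
..*..*
...**.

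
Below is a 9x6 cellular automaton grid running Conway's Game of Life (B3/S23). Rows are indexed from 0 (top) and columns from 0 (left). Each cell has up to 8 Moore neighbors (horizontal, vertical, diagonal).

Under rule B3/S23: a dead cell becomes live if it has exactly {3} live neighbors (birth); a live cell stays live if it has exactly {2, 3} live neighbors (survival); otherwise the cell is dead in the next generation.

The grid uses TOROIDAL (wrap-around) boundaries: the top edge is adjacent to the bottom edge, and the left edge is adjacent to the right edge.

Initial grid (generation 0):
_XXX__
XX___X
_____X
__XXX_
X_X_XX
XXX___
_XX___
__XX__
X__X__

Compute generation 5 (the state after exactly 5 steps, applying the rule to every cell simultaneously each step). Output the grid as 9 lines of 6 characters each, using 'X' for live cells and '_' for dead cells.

Answer: X_X___
_X__X_
XX__XX
XXXXX_
XX__X_
_____X
______
______
______

Derivation:
Simulating step by step:
Generation 0 (given above): 23 live cells
Generation 1: 18 live cells
___XXX
_X__XX
_XXX_X
XXX___
X___X_
______
X_____
___X__
____X_
Generation 2: 10 live cells
X__X__
_X____
___X_X
____X_
X____X
_____X
______
______
_____X
Generation 3: 12 live cells
X_____
X_X_X_
____X_
X___X_
X___XX
X____X
______
______
______
Generation 4: 13 live cells
_X___X
_X_X__
_X__X_
X__XX_
_X__X_
X___X_
______
______
______
Generation 5: 17 live cells
(generation 5 grid is the final answer)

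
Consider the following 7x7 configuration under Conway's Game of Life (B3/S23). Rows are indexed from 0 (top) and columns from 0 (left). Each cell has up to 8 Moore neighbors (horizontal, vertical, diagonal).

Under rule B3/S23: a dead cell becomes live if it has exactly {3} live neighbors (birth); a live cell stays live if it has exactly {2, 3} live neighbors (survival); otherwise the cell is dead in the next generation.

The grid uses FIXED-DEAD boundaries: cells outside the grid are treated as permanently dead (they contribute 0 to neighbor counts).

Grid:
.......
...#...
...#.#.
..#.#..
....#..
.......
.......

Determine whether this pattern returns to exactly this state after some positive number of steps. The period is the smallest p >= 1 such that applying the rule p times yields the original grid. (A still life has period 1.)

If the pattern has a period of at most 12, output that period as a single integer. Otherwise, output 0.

Simulating and comparing each generation to the original:
Gen 0 (original, given above): 6 live cells
Gen 1: 6 live cells, differs from original
Gen 2: 6 live cells, MATCHES original -> period = 2

Answer: 2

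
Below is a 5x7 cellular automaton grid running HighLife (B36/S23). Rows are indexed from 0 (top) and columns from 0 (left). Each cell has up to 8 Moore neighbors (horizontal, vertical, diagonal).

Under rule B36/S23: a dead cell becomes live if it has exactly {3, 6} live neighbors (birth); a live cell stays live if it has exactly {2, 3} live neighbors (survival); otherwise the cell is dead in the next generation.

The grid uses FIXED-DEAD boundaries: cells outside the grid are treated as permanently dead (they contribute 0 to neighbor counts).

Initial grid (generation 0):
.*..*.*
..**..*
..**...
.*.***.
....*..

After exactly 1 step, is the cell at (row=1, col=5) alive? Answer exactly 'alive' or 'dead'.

Simulating step by step:
Generation 0 (given above): 13 live cells
Generation 1: 12 live cells
..**.*.
.*..**.
.*...*.
.....*.
...***.

Cell (1,5) at generation 1: 1 -> alive

Answer: alive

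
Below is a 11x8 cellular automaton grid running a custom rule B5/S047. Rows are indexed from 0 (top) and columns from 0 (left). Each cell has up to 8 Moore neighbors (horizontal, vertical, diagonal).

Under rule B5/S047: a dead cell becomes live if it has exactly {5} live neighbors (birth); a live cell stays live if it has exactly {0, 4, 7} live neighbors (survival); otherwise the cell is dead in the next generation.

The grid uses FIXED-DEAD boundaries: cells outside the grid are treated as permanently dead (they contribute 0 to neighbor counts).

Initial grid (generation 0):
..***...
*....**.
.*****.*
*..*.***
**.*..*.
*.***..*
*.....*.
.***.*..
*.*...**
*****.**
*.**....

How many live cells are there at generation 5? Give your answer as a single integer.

Simulating step by step:
Generation 0 (given above): 46 live cells
Generation 1: 19 live cells
........
..*..*..
........
.*.*.*..
.****.*.
.*......
.***....
.*......
......*.
........
.***....
Generation 2: 7 live cells
........
..*..*..
........
..*.....
........
.*.*....
..*.....
........
......*.
........
........
Generation 3: 4 live cells
........
..*..*..
........
..*.....
........
........
........
........
......*.
........
........
Generation 4: 4 live cells
........
..*..*..
........
..*.....
........
........
........
........
......*.
........
........
Generation 5: 4 live cells
........
..*..*..
........
..*.....
........
........
........
........
......*.
........
........
Population at generation 5: 4

Answer: 4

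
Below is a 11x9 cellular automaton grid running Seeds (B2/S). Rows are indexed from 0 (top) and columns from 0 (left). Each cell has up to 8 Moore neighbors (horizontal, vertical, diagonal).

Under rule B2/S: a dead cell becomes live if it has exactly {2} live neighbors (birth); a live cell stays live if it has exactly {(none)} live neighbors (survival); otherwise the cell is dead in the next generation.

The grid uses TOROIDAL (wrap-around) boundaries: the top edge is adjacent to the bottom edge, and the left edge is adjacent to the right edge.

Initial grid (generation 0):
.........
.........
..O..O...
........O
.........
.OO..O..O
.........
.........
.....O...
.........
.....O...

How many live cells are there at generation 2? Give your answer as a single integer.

Simulating step by step:
Generation 0 (given above): 9 live cells
Generation 1: 11 live cells
.........
.........
.........
.........
.OO....OO
O........
OOO......
.........
.........
....OOO..
.........
Generation 2: 14 live cells
.........
.........
.........
OOO....OO
.........
...O...O.
........O
O.O......
....O.O..
.........
....O.O..
Population at generation 2: 14

Answer: 14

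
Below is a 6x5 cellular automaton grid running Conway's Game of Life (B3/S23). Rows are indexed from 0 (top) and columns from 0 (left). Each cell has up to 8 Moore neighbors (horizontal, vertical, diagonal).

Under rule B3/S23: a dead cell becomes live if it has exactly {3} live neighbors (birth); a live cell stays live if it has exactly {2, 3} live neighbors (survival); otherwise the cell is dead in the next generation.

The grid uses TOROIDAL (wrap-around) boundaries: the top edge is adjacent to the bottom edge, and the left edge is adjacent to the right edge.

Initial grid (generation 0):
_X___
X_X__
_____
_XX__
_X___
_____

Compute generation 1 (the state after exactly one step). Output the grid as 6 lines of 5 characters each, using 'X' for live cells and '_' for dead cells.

Answer: _X___
_X___
__X__
_XX__
_XX__
_____

Derivation:
Simulating step by step:
Generation 0 (given above): 6 live cells
Generation 1: 7 live cells
(generation 1 grid is the final answer)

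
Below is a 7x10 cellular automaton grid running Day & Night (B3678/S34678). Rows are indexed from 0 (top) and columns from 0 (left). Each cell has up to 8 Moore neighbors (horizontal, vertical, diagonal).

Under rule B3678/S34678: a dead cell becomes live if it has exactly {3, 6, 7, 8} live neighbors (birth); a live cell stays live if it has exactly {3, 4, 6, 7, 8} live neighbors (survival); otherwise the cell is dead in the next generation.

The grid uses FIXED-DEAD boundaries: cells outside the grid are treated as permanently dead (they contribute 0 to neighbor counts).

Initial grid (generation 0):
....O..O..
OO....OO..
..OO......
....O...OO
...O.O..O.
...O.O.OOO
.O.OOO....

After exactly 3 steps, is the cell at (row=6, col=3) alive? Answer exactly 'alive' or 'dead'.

Answer: alive

Derivation:
Simulating step by step:
Generation 0 (given above): 23 live cells
Generation 1: 17 live cells
......O...
..OO......
.O.....OO.
..O.O.....
......O...
...OOO..O.
..O.O.O.O.
Generation 2: 8 live cells
..........
.......O..
..........
.......O..
..........
...OOOO...
....O..O..
Generation 3: 8 live cells
..........
..........
..........
..........
....OOO...
....OO....
...OO.O...

Cell (6,3) at generation 3: 1 -> alive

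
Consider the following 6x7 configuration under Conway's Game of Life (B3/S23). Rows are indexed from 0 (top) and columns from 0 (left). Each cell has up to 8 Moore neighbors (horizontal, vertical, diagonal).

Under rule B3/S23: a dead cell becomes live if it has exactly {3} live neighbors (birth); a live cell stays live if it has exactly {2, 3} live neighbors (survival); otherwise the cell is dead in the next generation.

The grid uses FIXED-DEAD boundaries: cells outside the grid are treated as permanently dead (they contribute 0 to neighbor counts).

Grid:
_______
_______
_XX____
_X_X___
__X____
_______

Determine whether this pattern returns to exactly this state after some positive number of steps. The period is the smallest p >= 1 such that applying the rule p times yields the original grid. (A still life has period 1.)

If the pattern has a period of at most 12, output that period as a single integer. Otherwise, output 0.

Simulating and comparing each generation to the original:
Gen 0 (original, given above): 5 live cells
Gen 1: 5 live cells, MATCHES original -> period = 1

Answer: 1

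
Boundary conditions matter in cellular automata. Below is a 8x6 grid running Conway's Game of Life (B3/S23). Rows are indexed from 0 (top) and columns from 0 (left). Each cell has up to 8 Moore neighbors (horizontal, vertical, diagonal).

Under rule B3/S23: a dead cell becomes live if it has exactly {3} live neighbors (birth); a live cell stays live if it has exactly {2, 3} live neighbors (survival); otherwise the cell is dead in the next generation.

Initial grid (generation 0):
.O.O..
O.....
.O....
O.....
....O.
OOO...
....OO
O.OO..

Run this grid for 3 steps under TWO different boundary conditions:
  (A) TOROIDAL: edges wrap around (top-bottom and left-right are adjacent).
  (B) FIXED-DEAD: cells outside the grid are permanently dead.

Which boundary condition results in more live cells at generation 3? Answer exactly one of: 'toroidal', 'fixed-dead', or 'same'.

Answer: same

Derivation:
Under TOROIDAL boundary, generation 3:
...OO.
...OOO
OO...O
..O.O.
.O..OO
.OO.OO
..O...
...OO.
Population = 20

Under FIXED-DEAD boundary, generation 3:
.O....
O.O...
O.O...
OO....
..OOOO
.OOOOO
.OO..O
...O..
Population = 20

Comparison: toroidal=20, fixed-dead=20 -> same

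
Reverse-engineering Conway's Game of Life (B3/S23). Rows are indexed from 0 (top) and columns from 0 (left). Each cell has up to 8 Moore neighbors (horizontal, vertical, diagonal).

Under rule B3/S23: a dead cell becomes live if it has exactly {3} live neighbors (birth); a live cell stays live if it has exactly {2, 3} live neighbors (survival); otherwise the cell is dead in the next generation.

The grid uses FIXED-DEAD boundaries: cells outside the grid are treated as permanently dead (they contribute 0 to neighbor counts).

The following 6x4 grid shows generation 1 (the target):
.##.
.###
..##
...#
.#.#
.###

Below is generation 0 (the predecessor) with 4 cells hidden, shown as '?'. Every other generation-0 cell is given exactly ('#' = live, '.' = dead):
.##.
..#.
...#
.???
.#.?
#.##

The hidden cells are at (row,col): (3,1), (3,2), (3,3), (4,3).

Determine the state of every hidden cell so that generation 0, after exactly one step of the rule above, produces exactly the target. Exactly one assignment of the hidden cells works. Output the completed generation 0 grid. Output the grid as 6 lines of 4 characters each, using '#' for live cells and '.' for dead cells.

Hidden generation-0 cells (in order): (3,1), (3,2), (3,3), (4,3).
A hidden cell only influences target cells in its own 3x3 neighborhood. Try each of the 2^4 = 16 assignments, step the completed generation 0 forward once under B3/S23, and compare with the target:
  (3,1)=. (3,2)=. (3,3)=. (4,3)=. -> step gives (2,2)='.' but target has '#' -> reject
  (3,1)=. (3,2)=. (3,3)=. (4,3)=# -> step gives (2,2)='.' but target has '#' -> reject
  (3,1)=. (3,2)=. (3,3)=# (4,3)=. -> step gives (3,2)='#' but target has '.' -> reject
  (3,1)=. (3,2)=. (3,3)=# (4,3)=# -> step reproduces the target at every cell -> ACCEPT
  (3,1)=. (3,2)=# (3,3)=. (4,3)=. -> step gives (3,2)='#' but target has '.' -> reject
  (3,1)=. (3,2)=# (3,3)=. (4,3)=# -> step gives (3,2)='#' but target has '.' -> reject
  (3,1)=. (3,2)=# (3,3)=# (4,3)=. -> step gives (2,2)='.' but target has '#' -> reject
  (3,1)=. (3,2)=# (3,3)=# (4,3)=# -> step gives (2,2)='.' but target has '#' -> reject
  (3,1)=# (3,2)=. (3,3)=. (4,3)=. -> step gives (2,3)='.' but target has '#' -> reject
  (3,1)=# (3,2)=. (3,3)=. (4,3)=# -> step gives (2,3)='.' but target has '#' -> reject
  (3,1)=# (3,2)=. (3,3)=# (4,3)=. -> step gives (2,2)='.' but target has '#' -> reject
  (3,1)=# (3,2)=. (3,3)=# (4,3)=# -> step gives (2,2)='.' but target has '#' -> reject
  (3,1)=# (3,2)=# (3,3)=. (4,3)=. -> step gives (2,1)='#' but target has '.' -> reject
  (3,1)=# (3,2)=# (3,3)=. (4,3)=# -> step gives (2,1)='#' but target has '.' -> reject
  (3,1)=# (3,2)=# (3,3)=# (4,3)=. -> step gives (2,1)='#' but target has '.' -> reject
  (3,1)=# (3,2)=# (3,3)=# (4,3)=# -> step gives (2,1)='#' but target has '.' -> reject
Unique solution: (3,1)=dead, (3,2)=dead, (3,3)=live, (4,3)=live.
Check: live-neighbor counts of every cell in the completed generation 0:
1222
1333
0132
1142
2253
1332
Applying B3/S23 to generation 0 with these counts gives:
.##.
.###
..##
...#
.#.#
.###
which matches the target exactly.

Answer: .##.
..#.
...#
...#
.#.#
#.##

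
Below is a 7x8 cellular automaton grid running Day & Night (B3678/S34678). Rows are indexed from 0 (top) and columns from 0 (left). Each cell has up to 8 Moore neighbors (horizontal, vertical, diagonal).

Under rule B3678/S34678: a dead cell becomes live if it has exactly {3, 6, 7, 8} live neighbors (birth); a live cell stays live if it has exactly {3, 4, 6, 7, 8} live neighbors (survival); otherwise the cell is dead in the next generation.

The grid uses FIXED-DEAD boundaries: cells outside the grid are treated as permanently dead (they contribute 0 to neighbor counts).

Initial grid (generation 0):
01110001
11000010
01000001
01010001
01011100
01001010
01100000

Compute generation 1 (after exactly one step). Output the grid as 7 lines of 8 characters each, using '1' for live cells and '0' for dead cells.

Answer: 11100000
11000001
01000010
10000010
10011110
11001000
00000000

Derivation:
Simulating step by step:
Generation 0 (given above): 21 live cells
Generation 1: 18 live cells
(generation 1 grid is the final answer)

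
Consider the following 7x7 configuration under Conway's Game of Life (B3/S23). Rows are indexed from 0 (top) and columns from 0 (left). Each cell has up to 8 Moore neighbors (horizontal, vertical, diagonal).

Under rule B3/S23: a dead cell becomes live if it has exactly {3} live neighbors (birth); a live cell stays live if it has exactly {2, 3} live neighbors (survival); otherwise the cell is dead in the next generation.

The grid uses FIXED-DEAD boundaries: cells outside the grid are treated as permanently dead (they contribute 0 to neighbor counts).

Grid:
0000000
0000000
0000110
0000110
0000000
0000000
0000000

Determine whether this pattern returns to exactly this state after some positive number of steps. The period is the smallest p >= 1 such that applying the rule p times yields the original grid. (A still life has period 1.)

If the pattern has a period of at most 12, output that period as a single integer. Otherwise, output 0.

Simulating and comparing each generation to the original:
Gen 0 (original, given above): 4 live cells
Gen 1: 4 live cells, MATCHES original -> period = 1

Answer: 1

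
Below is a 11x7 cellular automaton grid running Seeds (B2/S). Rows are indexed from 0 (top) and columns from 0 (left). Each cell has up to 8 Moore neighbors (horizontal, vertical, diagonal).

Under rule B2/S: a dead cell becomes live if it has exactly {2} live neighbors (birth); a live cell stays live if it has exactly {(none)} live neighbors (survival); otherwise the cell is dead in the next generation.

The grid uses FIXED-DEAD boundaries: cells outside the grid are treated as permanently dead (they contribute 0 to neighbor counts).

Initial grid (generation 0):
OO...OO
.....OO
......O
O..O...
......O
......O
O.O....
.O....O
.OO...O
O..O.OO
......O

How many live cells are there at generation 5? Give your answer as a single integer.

Answer: 18

Derivation:
Simulating step by step:
Generation 0 (given above): 23 live cells
Generation 1: 18 live cells
....O..
OO..O..
....O..
.....OO
.....O.
.O...O.
.....OO
...O.O.
...OO..
....O..
....O..
Generation 2: 13 live cells
OO.O.O.
.......
OO.O..O
.......
.......
.......
..O....
..O....
..O....
.......
...O.O.
Generation 3: 17 live cells
..O.O..
...O.OO
..O....
OOO....
.......
.......
.O.O...
.......
.O.O...
..OOO..
....O..
Generation 4: 19 live cells
......O
.O.....
O...OOO
...O...
O.O....
..O....
..O....
OO.OO..
.......
.O...O.
..O..O.
Generation 5: 18 live cells
.......
O...O..
.OOO...
O.O...O
.......
.......
O...O..
.......
...O.O.
..O.O.O
.O..O.O
Population at generation 5: 18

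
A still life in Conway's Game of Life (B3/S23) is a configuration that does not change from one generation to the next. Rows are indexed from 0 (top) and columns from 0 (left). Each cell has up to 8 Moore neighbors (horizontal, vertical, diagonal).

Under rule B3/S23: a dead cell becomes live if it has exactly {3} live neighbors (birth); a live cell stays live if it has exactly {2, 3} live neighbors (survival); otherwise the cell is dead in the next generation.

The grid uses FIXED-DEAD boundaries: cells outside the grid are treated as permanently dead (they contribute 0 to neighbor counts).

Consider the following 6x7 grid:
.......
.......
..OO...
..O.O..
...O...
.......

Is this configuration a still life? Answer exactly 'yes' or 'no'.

Compute generation 1 and compare to generation 0 (given above):
Generation 1:
.......
.......
..OO...
..O.O..
...O...
.......
The grids are IDENTICAL -> still life.

Answer: yes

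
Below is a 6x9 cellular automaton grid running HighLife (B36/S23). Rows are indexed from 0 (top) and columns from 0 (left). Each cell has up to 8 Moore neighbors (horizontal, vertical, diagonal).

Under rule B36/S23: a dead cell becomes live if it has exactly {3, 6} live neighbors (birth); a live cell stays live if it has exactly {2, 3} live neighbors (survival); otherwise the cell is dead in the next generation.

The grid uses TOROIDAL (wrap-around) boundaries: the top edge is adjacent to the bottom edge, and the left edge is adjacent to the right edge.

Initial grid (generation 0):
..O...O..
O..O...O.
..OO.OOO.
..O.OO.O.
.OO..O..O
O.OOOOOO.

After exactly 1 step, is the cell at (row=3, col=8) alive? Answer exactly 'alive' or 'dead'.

Answer: alive

Derivation:
Simulating step by step:
Generation 0 (given above): 25 live cells
Generation 1: 23 live cells
..O......
.O.OOO.OO
.OO..O.O.
......OOO
O..OO.O.O
O...O..OO

Cell (3,8) at generation 1: 1 -> alive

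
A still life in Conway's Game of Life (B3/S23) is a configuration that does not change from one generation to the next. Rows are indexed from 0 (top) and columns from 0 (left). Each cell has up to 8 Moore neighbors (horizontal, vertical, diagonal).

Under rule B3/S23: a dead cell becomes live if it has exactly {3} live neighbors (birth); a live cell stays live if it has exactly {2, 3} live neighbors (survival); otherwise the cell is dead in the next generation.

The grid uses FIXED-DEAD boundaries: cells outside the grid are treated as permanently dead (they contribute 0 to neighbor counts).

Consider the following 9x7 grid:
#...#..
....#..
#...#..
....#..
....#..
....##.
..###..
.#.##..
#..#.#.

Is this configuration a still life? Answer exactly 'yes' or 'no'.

Compute generation 1 and compare to generation 0 (given above):
Generation 1:
.......
...###.
...###.
...###.
...##..
.....#.
..#....
.#...#.
..##...
Cell (0,0) differs: gen0=1 vs gen1=0 -> NOT a still life.

Answer: no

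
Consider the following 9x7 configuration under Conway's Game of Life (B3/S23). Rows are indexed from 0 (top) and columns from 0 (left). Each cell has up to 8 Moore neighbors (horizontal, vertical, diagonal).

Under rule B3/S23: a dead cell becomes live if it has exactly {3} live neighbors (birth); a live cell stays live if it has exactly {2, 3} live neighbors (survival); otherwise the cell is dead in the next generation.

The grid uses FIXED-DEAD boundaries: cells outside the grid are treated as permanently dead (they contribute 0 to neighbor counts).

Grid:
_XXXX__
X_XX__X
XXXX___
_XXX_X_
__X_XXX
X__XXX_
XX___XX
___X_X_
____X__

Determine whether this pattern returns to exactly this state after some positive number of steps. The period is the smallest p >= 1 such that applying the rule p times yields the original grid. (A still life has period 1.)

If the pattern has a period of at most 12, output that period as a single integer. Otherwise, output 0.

Answer: 0

Derivation:
Simulating and comparing each generation to the original:
Gen 0 (original, given above): 31 live cells
Gen 1: 19 live cells, differs from original
Gen 2: 23 live cells, differs from original
Gen 3: 23 live cells, differs from original
Gen 4: 26 live cells, differs from original
Gen 5: 14 live cells, differs from original
Gen 6: 12 live cells, differs from original
Gen 7: 7 live cells, differs from original
Gen 8: 3 live cells, differs from original
Gen 9: 0 live cells, differs from original
Gen 10: 0 live cells, differs from original
Gen 11: 0 live cells, differs from original
Gen 12: 0 live cells, differs from original
No period found within 12 steps.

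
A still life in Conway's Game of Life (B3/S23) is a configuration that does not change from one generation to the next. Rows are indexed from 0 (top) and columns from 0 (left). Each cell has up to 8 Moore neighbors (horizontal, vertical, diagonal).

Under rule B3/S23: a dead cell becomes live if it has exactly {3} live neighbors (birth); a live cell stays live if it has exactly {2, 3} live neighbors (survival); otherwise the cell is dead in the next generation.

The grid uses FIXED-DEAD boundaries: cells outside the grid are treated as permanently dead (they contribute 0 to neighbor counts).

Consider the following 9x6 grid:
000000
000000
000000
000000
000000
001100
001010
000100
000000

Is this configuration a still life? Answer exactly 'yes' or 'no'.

Compute generation 1 and compare to generation 0 (given above):
Generation 1:
000000
000000
000000
000000
000000
001100
001010
000100
000000
The grids are IDENTICAL -> still life.

Answer: yes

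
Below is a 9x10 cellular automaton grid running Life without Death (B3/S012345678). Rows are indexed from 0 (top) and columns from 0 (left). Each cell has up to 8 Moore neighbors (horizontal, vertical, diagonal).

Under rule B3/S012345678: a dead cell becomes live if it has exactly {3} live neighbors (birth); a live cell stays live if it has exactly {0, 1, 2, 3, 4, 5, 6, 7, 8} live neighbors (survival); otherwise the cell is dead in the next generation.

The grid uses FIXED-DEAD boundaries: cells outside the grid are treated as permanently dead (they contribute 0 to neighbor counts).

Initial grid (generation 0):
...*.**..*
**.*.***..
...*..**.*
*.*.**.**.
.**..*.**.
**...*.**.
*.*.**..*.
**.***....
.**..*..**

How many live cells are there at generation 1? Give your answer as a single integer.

Answer: 59

Derivation:
Simulating step by step:
Generation 0 (given above): 45 live cells
Generation 1: 59 live cells
..**.***.*
**.*.***..
*..*..**.*
*.*.**.***
.***.*.***
**.*.*.***
*.*.**.**.
**.****.**
****.*..**
Population at generation 1: 59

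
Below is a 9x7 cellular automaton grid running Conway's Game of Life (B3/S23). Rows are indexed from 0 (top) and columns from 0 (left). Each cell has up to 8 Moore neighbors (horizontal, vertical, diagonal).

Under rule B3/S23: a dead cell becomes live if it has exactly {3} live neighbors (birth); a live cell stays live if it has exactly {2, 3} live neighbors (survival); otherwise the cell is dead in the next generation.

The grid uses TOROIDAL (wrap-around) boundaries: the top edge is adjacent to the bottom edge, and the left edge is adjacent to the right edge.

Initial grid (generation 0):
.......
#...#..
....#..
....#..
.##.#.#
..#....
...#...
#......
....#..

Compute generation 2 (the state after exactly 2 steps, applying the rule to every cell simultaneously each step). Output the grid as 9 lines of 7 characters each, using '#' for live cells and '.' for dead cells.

Simulating step by step:
Generation 0 (given above): 12 live cells
Generation 1: 9 live cells
.......
.......
...###.
....#..
.##..#.
.##....
.......
.......
.......
Generation 2: 10 live cells
(generation 2 grid is the final answer)

Answer: .......
....#..
...###.
..#....
.###...
.##....
.......
.......
.......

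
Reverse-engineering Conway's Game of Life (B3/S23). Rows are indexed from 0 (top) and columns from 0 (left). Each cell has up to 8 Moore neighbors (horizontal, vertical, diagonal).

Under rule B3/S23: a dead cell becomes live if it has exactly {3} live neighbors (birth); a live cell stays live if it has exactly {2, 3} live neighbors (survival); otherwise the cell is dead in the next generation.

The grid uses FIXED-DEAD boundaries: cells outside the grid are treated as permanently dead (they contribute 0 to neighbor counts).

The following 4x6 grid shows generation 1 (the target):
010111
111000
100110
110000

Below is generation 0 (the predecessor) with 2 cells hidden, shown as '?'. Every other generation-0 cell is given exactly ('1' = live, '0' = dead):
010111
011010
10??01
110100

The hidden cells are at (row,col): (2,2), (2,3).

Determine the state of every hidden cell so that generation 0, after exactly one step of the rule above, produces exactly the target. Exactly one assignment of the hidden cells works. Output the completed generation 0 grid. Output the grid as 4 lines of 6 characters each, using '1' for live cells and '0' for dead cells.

Hidden generation-0 cells (in order): (2,2), (2,3).
A hidden cell only influences target cells in its own 3x3 neighborhood. Try each of the 2^2 = 4 assignments, step the completed generation 0 forward once under B3/S23, and compare with the target:
  (2,2)=0 (2,3)=0 -> step reproduces the target at every cell -> ACCEPT
  (2,2)=0 (2,3)=1 -> step gives (1,2)='0' but target has '1' -> reject
  (2,2)=1 (2,3)=0 -> step gives (1,1)='0' but target has '1' -> reject
  (2,2)=1 (2,3)=1 -> step gives (1,1)='0' but target has '1' -> reject
Unique solution: (2,2)=dead, (2,3)=dead.
Check: live-neighbor counts of every cell in the completed generation 0:
224332
333444
354331
222021
Applying B3/S23 to generation 0 with these counts gives:
010111
111000
100110
110000
which matches the target exactly.

Answer: 010111
011010
100001
110100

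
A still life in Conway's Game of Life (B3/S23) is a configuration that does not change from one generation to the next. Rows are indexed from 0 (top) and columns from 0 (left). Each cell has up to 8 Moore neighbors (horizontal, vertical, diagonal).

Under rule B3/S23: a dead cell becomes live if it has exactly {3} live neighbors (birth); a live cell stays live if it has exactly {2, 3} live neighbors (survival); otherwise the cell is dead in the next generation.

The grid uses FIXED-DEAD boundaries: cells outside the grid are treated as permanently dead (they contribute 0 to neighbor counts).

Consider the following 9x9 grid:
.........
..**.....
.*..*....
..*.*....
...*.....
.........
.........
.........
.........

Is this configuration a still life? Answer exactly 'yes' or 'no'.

Compute generation 1 and compare to generation 0 (given above):
Generation 1:
.........
..**.....
.*..*....
..*.*....
...*.....
.........
.........
.........
.........
The grids are IDENTICAL -> still life.

Answer: yes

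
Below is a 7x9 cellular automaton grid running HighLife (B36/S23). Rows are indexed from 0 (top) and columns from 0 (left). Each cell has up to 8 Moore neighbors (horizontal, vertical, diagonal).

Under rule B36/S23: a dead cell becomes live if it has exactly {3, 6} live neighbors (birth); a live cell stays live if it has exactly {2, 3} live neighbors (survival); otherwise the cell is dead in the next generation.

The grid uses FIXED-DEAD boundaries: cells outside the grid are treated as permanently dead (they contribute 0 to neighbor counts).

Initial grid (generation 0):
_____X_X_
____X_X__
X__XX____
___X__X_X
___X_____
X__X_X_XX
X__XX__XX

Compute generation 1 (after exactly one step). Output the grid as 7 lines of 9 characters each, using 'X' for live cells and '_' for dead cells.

Simulating step by step:
Generation 0 (given above): 21 live cells
Generation 1: 24 live cells
(generation 1 grid is the final answer)

Answer: _____XX__
___XX_X__
___XX__X_
__XX_____
__XX__X_X
__XX__XXX
___XX_XXX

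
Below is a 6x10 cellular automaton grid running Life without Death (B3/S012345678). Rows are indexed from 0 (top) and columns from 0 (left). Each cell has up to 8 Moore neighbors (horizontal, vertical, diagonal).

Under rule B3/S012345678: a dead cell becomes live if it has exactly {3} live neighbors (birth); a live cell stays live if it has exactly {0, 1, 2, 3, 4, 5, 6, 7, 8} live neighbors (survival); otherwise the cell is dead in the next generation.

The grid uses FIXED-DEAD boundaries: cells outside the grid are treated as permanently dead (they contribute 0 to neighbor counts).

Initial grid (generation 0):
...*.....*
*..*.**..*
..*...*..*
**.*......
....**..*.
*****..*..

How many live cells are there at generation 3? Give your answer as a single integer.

Simulating step by step:
Generation 0 (given above): 22 live cells
Generation 1: 34 live cells
...**....*
*.*****.**
*.*****..*
******....
....**..*.
******.*..
Generation 2: 40 live cells
..***...**
*.********
*.********
******....
....**..*.
********..
Generation 3: 44 live cells
.****.*.**
*.********
*.********
******...*
....**.**.
********..
Population at generation 3: 44

Answer: 44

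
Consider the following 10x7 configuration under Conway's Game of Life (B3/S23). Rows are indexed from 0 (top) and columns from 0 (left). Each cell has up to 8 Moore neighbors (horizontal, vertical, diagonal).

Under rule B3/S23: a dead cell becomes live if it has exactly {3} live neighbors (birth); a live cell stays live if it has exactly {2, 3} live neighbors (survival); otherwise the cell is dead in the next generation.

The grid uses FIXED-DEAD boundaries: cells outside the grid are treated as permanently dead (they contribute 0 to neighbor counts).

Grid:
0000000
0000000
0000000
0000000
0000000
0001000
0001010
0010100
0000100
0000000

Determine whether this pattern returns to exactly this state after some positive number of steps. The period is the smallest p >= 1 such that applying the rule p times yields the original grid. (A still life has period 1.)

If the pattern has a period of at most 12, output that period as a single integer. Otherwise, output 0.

Answer: 2

Derivation:
Simulating and comparing each generation to the original:
Gen 0 (original, given above): 6 live cells
Gen 1: 6 live cells, differs from original
Gen 2: 6 live cells, MATCHES original -> period = 2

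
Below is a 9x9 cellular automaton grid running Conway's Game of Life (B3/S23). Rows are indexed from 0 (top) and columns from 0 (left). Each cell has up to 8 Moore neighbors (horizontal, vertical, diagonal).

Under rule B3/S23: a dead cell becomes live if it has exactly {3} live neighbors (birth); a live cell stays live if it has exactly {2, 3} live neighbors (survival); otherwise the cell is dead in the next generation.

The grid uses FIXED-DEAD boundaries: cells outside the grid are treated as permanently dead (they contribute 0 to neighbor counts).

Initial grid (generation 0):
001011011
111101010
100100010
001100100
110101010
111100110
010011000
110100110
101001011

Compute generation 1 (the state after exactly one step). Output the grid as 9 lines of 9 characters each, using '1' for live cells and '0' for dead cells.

Simulating step by step:
Generation 0 (given above): 41 live cells
Generation 1: 29 live cells
(generation 1 grid is the final answer)

Answer: 001011011
100001010
100000010
100100110
100001010
000100010
000011000
100100011
101000011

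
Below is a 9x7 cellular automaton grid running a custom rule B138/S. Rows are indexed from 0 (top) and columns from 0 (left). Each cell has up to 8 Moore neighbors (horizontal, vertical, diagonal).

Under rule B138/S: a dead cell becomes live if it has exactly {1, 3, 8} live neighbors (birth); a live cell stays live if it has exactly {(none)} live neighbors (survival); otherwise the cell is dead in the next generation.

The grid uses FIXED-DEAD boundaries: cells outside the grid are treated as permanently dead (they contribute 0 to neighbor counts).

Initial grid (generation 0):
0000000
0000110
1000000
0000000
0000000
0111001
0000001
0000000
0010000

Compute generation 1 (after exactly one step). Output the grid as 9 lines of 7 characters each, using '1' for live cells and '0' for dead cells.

Simulating step by step:
Generation 0 (given above): 9 live cells
Generation 1: 28 live cells
(generation 1 grid is the final answer)

Answer: 0001001
1101001
0101001
1100000
1010111
1000100
1010100
0111011
0101000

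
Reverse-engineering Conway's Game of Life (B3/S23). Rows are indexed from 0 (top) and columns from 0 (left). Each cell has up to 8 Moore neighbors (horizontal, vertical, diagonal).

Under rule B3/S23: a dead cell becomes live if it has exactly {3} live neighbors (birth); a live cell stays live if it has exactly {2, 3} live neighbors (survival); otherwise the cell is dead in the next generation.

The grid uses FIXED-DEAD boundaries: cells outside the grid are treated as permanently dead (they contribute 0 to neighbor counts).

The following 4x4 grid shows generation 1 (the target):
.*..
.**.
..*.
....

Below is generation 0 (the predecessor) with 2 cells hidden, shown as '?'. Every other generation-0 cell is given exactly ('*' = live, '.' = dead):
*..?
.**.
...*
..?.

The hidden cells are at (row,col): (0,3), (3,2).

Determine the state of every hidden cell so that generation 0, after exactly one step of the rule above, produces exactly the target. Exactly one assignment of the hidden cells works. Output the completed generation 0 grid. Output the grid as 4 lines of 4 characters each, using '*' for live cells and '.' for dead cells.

Answer: *...
.**.
...*
....

Derivation:
Hidden generation-0 cells (in order): (0,3), (3,2).
A hidden cell only influences target cells in its own 3x3 neighborhood. Try each of the 2^2 = 4 assignments, step the completed generation 0 forward once under B3/S23, and compare with the target:
  (0,3)=. (3,2)=. -> step reproduces the target at every cell -> ACCEPT
  (0,3)=. (3,2)=* -> step gives (2,1)='*' but target has '.' -> reject
  (0,3)=* (3,2)=. -> step gives (0,2)='*' but target has '.' -> reject
  (0,3)=* (3,2)=* -> step gives (0,2)='*' but target has '.' -> reject
Unique solution: (0,3)=dead, (3,2)=dead.
Check: live-neighbor counts of every cell in the completed generation 0:
1321
2222
1231
0011
Applying B3/S23 to generation 0 with these counts gives:
.*..
.**.
..*.
....
which matches the target exactly.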